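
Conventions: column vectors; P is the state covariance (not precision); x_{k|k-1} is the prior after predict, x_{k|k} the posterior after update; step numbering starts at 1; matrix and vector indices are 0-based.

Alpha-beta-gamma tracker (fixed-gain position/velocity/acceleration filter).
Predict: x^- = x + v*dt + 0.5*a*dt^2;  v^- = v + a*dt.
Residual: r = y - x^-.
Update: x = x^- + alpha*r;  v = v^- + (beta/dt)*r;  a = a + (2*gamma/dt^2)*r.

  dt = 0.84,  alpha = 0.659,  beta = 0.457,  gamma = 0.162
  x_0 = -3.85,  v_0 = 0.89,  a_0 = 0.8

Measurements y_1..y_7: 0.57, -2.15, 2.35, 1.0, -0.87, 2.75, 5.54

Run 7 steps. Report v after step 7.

step 1: x_pred=-2.8202  r=3.3902  x^+=-0.5860  v^+=3.4064  a^+=2.3567
step 2: x_pred=3.1068  r=-5.2568  x^+=-0.3574  v^+=2.5261  a^+=-0.0571
step 3: x_pred=1.7443  r=0.6057  x^+=2.1435  v^+=2.8076  a^+=0.2210
step 4: x_pred=4.5798  r=-3.5798  x^+=2.2207  v^+=1.0457  a^+=-1.4228
step 5: x_pred=2.5971  r=-3.4671  x^+=0.3123  v^+=-2.0358  a^+=-3.0149
step 6: x_pred=-2.4614  r=5.2114  x^+=0.9729  v^+=-1.7330  a^+=-0.6219
step 7: x_pred=-0.7022  r=6.2422  x^+=3.4114  v^+=1.1407  a^+=2.2445

v_post = 1.1407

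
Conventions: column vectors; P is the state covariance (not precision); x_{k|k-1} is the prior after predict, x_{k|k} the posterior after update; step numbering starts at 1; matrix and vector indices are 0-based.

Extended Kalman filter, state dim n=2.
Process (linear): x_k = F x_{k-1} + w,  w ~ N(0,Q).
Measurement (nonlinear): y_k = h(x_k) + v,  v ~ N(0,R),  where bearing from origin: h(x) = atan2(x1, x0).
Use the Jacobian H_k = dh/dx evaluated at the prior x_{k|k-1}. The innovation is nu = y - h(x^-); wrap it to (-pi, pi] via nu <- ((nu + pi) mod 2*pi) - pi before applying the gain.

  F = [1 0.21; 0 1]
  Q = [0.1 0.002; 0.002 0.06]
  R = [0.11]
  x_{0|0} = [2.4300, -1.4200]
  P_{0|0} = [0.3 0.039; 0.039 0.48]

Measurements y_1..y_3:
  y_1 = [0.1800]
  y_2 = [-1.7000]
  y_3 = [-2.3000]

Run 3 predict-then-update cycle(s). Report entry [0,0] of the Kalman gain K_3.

K[0,0] = 0.9718

step 1: x^-=[2.1318, -1.4200]  P^-=[0.4375 0.1418; 0.1418 0.5400]  H_jac=[0.2164 0.3249]  S=[0.2074]  K=[0.6786; 0.9937]  nu=[0.7676]  x^+=[2.6527, -0.6572]  P^+=[0.3420 0.0019; 0.0019 0.3351]
step 2: x^-=[2.5147, -0.6572]  P^-=[0.4576 0.0743; 0.0743 0.3951]  H_jac=[0.0973 0.3722]  S=[0.1745]  K=[0.4137; 0.8845]  nu=[-1.4444]  x^+=[1.9172, -1.9348]  P^+=[0.4277 0.0105; 0.0105 0.2587]
step 3: x^-=[1.5109, -1.9348]  P^-=[0.5435 0.0668; 0.0668 0.3187]  H_jac=[0.3211 0.2507]  S=[0.1968]  K=[0.9718; 0.5149]  nu=[-1.3922]  x^+=[0.1580, -2.6516]  P^+=[0.3577 -0.0317; -0.0317 0.2665]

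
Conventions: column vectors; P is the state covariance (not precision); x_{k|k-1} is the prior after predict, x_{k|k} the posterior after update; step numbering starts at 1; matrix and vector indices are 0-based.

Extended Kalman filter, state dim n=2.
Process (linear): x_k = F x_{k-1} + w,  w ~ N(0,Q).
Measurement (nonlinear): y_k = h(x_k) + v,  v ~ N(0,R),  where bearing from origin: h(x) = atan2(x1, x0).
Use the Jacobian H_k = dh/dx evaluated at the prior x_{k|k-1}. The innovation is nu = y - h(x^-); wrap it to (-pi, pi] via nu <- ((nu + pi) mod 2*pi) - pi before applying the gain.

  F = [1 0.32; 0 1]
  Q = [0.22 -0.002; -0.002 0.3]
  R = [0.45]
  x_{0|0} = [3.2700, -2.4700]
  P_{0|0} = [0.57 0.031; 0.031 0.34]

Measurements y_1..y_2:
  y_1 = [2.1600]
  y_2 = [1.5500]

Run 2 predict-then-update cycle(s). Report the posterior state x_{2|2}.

x_post = [3.8792, -0.6046]

step 1: x^-=[2.4796, -2.4700]  P^-=[0.8447 0.1378; 0.1378 0.6400]  H_jac=[0.2016 0.2024]  S=[0.5218]  K=[0.3799; 0.3015]  nu=[2.9435]  x^+=[3.5977, -1.5825]  P^+=[0.7694 0.0780; 0.0780 0.5926]
step 2: x^-=[3.0913, -1.5825]  P^-=[1.1000 0.2657; 0.2657 0.8926]  H_jac=[0.1312 0.2563]  S=[0.5454]  K=[0.3895; 0.4833]  nu=[2.0231]  x^+=[3.8792, -0.6046]  P^+=[1.0173 0.1630; 0.1630 0.7651]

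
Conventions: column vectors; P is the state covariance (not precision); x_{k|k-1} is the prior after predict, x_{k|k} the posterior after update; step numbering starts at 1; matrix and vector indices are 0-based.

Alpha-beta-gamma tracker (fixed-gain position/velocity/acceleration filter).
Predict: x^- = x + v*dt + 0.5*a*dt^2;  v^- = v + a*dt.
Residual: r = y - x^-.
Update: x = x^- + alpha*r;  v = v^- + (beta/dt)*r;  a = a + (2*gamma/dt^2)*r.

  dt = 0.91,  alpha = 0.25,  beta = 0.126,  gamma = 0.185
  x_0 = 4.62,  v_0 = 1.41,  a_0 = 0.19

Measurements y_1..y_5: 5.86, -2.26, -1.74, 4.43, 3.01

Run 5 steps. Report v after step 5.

v_post = -9.4253

step 1: x_pred=5.9818  r=-0.1218  x^+=5.9513  v^+=1.5660  a^+=0.1356
step 2: x_pred=7.4326  r=-9.6926  x^+=5.0094  v^+=0.3474  a^+=-4.1951
step 3: x_pred=3.5886  r=-5.3286  x^+=2.2564  v^+=-4.2080  a^+=-6.5759
step 4: x_pred=-4.2956  r=8.7256  x^+=-2.1142  v^+=-8.9839  a^+=-2.6773
step 5: x_pred=-11.3981  r=14.4081  x^+=-7.7961  v^+=-9.4253  a^+=3.7603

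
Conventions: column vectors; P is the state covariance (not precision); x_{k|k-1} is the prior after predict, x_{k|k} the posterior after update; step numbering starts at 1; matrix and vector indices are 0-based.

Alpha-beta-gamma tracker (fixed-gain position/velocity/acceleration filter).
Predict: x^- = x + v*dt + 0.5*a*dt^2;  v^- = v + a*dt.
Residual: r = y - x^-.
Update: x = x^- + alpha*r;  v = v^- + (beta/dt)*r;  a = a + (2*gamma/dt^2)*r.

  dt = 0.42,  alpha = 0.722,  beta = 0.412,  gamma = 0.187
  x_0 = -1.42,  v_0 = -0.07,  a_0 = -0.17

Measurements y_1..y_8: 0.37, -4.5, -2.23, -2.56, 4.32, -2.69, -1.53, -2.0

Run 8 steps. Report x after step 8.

x_post = -1.5904

step 1: x_pred=-1.4644  r=1.8344  x^+=-0.1400  v^+=1.6581  a^+=3.7192
step 2: x_pred=0.8845  r=-5.3845  x^+=-3.0031  v^+=-2.0618  a^+=-7.6968
step 3: x_pred=-4.5479  r=2.3179  x^+=-2.8744  v^+=-3.0206  a^+=-2.7824
step 4: x_pred=-4.3885  r=1.8285  x^+=-3.0683  v^+=-2.3956  a^+=1.0943
step 5: x_pred=-3.9780  r=8.2980  x^+=2.0132  v^+=6.2039  a^+=18.6874
step 6: x_pred=6.2670  r=-8.9570  x^+=-0.1999  v^+=5.2662  a^+=-0.3031
step 7: x_pred=1.9851  r=-3.5151  x^+=-0.5528  v^+=1.6907  a^+=-7.7558
step 8: x_pred=-0.5268  r=-1.4732  x^+=-1.5904  v^+=-3.0119  a^+=-10.8793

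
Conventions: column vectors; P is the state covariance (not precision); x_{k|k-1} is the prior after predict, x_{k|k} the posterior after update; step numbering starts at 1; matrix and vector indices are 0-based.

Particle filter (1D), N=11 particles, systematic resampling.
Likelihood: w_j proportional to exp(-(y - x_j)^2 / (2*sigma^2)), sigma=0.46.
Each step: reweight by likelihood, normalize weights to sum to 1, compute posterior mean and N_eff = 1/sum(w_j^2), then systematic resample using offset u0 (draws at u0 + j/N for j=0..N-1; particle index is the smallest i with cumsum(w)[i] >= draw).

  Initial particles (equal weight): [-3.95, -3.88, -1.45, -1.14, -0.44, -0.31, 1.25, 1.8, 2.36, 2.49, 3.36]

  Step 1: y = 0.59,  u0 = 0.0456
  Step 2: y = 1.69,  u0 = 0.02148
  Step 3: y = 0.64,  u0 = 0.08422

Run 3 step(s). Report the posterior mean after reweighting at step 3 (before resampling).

post_mean = 1.2620

step 1: w=[0.0000, 0.0000, 0.0001, 0.0014, 0.1316, 0.2381, 0.5768, 0.0508, 0.0010, 0.0003, 0.0000]  mean=0.6820  Neff=2.4435  idx=[4, 5, 5, 5, 6, 6, 6, 6, 6, 6, 7]
step 2: w=[0.0000, 0.0000, 0.0000, 0.0000, 0.1327, 0.1327, 0.1327, 0.1327, 0.1327, 0.1327, 0.2038]  mean=1.3620  Neff=6.7948  idx=[4, 4, 5, 6, 6, 7, 8, 8, 9, 10, 10]
step 3: w=[0.1087, 0.1087, 0.1087, 0.1087, 0.1087, 0.1087, 0.1087, 0.1087, 0.1087, 0.0109, 0.0109]  mean=1.2620  Neff=9.3844  idx=[0, 1, 2, 3, 4, 4, 5, 6, 7, 8, 10]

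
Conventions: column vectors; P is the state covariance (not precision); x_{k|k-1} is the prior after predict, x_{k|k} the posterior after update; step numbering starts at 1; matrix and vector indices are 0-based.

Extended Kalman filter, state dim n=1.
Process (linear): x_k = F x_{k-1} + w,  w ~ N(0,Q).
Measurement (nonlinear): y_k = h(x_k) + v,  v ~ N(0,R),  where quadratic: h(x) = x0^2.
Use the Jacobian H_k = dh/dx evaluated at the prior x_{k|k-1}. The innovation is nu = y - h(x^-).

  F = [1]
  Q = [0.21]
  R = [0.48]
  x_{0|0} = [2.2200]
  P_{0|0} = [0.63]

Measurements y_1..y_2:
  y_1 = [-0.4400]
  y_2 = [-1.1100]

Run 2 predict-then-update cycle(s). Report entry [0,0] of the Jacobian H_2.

H_jac[0,0] = 2.0899

step 1: x^-=[2.2200]  P^-=[0.8400]  H_jac=[4.4400]  S=[17.0394]  K=[0.2189]  nu=[-5.3684]  x^+=[1.0450]  P^+=[0.0237]
step 2: x^-=[1.0450]  P^-=[0.2337]  H_jac=[2.0899]  S=[1.5006]  K=[0.3254]  nu=[-2.2019]  x^+=[0.3284]  P^+=[0.0747]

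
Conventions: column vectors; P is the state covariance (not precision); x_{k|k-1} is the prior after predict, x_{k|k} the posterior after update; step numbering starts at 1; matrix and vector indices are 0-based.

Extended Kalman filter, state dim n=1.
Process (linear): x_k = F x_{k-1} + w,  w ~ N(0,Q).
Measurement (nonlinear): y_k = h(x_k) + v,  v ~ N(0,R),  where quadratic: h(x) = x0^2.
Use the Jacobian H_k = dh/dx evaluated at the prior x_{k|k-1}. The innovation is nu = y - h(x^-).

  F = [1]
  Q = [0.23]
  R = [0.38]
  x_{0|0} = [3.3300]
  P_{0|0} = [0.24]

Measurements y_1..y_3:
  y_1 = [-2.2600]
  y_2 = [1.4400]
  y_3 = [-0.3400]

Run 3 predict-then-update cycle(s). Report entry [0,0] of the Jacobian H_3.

H_jac[0,0] = 2.4729

step 1: x^-=[3.3300]  P^-=[0.4700]  H_jac=[6.6600]  S=[21.2271]  K=[0.1475]  nu=[-13.3489]  x^+=[1.3615]  P^+=[0.0084]
step 2: x^-=[1.3615]  P^-=[0.2384]  H_jac=[2.7231]  S=[2.1479]  K=[0.3023]  nu=[-0.4138]  x^+=[1.2365]  P^+=[0.0422]
step 3: x^-=[1.2365]  P^-=[0.2722]  H_jac=[2.4729]  S=[2.0445]  K=[0.3292]  nu=[-1.8689]  x^+=[0.6212]  P^+=[0.0506]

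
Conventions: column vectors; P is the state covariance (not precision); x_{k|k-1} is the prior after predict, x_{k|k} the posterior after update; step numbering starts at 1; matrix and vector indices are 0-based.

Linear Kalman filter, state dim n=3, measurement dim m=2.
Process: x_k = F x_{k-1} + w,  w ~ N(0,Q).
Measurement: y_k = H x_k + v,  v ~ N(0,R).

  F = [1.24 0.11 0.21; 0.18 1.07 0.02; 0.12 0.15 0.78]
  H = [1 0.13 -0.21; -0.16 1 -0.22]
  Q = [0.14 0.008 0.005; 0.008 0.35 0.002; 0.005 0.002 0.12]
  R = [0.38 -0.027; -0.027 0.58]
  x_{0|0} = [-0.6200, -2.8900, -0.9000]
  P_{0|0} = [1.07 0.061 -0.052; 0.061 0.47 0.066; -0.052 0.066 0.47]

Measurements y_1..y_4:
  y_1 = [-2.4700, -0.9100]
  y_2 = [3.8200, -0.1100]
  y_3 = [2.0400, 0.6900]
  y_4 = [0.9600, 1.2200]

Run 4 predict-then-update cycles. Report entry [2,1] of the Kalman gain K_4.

K[2,1] = 0.0326

step 1: x^-=[-1.2757, -3.2219, -1.2099]  P^-=[1.8043 0.3980 0.2172; 0.3980 0.9489 0.1652; 0.2172 0.1652 0.4398]  S=[2.2229 0.1378; 0.1378 1.4116]  K=[0.8167 -0.0361; 0.1828 0.5835; 0.0648 0.0175]  nu=[-1.0295, 1.8416]  x^+=[-2.1830, -2.3355, -1.2443]  P^+=[0.3280 0.0312 0.0989; 0.0312 0.3646 0.1188; 0.0989 0.1188 0.4298]
step 2: x^-=[-3.2252, -2.9168, -1.5828]  P^-=[0.7333 0.2012 0.2486; 0.2012 0.7961 0.1928; 0.2486 0.1928 0.4418]  S=[1.0836 0.0842; 0.0842 1.2846]  K=[0.6542 -0.0202; 0.2012 0.5485; 0.1644 0.0327]  nu=[7.0919, 1.9425]  x^+=[1.3754, -0.4247, -0.3537]  P^+=[0.2712 0.0429 0.1314; 0.0429 0.3472 0.1258; 0.1314 0.1258 0.4103]
step 3: x^-=[1.5845, -0.2140, -0.1745]  P^-=[0.6652 0.2057 0.2720; 0.2057 0.7794 0.2008; 0.2720 0.2008 0.4369]  S=[1.0059 0.0909; 0.0909 1.2625]  K=[0.6324 -0.0143; 0.2144 0.5408; 0.2020 0.0339]  nu=[0.4466, 1.1191]  x^+=[1.8510, 0.4870, -0.0464]  P^+=[0.2643 0.0482 0.1424; 0.0482 0.3428 0.1235; 0.1424 0.1235 0.3932]
step 4: x^-=[2.3390, 0.8534, 0.2590]  P^-=[0.6609 0.2109 0.2798; 0.2109 0.7761 0.2001; 0.2798 0.2001 0.4280]  S=[0.9993 0.0945; 0.0945 1.2579]  K=[0.6312 -0.0128; 0.2190 0.5387; 0.2130 0.0326]  nu=[-1.4356, 0.7979]  x^+=[1.4227, 0.9688, -0.0207]  P^+=[0.2641 0.0495 0.1443; 0.0495 0.3408 0.1199; 0.1443 0.1199 0.3800]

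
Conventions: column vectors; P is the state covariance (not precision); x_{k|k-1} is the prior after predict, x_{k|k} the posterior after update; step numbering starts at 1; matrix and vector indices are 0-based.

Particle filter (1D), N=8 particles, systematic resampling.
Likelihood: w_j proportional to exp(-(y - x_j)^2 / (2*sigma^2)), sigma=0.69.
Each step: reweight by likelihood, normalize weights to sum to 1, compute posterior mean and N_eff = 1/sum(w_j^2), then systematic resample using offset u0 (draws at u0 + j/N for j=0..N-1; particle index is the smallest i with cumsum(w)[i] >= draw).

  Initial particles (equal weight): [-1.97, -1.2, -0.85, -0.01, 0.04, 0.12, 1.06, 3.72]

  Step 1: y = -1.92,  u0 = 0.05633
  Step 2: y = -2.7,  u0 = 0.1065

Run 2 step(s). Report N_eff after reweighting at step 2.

step 1: w=[0.5167, 0.3006, 0.1557, 0.0112, 0.0092, 0.0066, 0.0000, 0.0000]  mean=-1.5099  Neff=2.6188  idx=[0, 0, 0, 0, 1, 1, 1, 2]
step 2: w=[0.2202, 0.2202, 0.2202, 0.2202, 0.0363, 0.0363, 0.0363, 0.0106]  mean=-1.8744  Neff=5.0525  idx=[0, 1, 1, 2, 2, 3, 3, 6]

N_eff = 5.0525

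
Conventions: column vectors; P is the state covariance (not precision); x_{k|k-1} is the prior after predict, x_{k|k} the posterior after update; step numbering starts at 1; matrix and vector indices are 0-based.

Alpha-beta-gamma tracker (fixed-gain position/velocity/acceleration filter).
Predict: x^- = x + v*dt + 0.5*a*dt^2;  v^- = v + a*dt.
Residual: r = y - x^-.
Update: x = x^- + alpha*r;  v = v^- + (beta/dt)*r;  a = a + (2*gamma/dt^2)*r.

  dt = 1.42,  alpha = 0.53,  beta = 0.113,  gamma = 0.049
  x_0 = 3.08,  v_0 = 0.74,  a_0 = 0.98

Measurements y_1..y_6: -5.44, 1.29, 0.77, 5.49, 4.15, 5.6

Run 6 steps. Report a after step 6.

step 1: x_pred=5.1188  r=-10.5588  x^+=-0.4773  v^+=1.2914  a^+=0.4668
step 2: x_pred=1.8270  r=-0.5370  x^+=1.5424  v^+=1.9115  a^+=0.4407
step 3: x_pred=4.7011  r=-3.9311  x^+=2.6176  v^+=2.2245  a^+=0.2497
step 4: x_pred=6.0281  r=-0.5381  x^+=5.7429  v^+=2.5362  a^+=0.2235
step 5: x_pred=9.5697  r=-5.4197  x^+=6.6973  v^+=2.4223  a^+=-0.0399
step 6: x_pred=10.0967  r=-4.4967  x^+=7.7135  v^+=2.0078  a^+=-0.2584

a_post = -0.2584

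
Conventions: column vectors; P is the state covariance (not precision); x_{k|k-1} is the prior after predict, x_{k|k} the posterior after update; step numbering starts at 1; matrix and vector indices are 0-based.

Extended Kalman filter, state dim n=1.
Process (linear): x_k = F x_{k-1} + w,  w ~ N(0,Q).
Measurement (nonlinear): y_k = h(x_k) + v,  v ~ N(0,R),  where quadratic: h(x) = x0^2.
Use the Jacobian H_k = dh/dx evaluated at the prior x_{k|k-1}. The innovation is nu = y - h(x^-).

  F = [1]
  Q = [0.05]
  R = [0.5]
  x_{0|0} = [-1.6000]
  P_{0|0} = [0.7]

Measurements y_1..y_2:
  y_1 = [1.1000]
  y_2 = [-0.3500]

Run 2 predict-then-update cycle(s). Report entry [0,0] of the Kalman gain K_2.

K[0,0] = -0.2188

step 1: x^-=[-1.6000]  P^-=[0.7500]  H_jac=[-3.2000]  S=[8.1800]  K=[-0.2934]  nu=[-1.4600]  x^+=[-1.1716]  P^+=[0.0458]
step 2: x^-=[-1.1716]  P^-=[0.0958]  H_jac=[-2.3433]  S=[1.0263]  K=[-0.2188]  nu=[-1.7227]  x^+=[-0.7946]  P^+=[0.0467]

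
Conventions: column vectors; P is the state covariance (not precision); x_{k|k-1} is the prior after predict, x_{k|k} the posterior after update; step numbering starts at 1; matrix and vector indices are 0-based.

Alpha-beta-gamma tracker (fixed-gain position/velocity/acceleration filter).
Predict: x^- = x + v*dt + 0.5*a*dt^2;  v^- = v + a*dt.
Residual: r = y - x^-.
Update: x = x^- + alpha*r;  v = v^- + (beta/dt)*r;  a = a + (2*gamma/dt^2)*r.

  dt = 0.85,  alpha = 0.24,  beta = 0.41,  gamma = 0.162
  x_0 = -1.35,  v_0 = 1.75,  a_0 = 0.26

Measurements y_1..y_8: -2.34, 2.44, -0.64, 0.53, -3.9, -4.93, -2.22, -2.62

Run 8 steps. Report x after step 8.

step 1: x_pred=0.2314  r=-2.5714  x^+=-0.3857  v^+=0.7307  a^+=-0.8931
step 2: x_pred=-0.0873  r=2.5273  x^+=0.5193  v^+=1.1905  a^+=0.2402
step 3: x_pred=1.6180  r=-2.2580  x^+=1.0761  v^+=0.3056  a^+=-0.7724
step 4: x_pred=1.0568  r=-0.5268  x^+=0.9304  v^+=-0.6050  a^+=-1.0086
step 5: x_pred=0.0517  r=-3.9517  x^+=-0.8967  v^+=-3.3685  a^+=-2.7807
step 6: x_pred=-4.7644  r=-0.1656  x^+=-4.8042  v^+=-5.8120  a^+=-2.8550
step 7: x_pred=-10.7757  r=8.5557  x^+=-8.7223  v^+=-4.1118  a^+=0.9818
step 8: x_pred=-11.8627  r=9.2427  x^+=-9.6445  v^+=1.1809  a^+=5.1266

x_post = -9.6445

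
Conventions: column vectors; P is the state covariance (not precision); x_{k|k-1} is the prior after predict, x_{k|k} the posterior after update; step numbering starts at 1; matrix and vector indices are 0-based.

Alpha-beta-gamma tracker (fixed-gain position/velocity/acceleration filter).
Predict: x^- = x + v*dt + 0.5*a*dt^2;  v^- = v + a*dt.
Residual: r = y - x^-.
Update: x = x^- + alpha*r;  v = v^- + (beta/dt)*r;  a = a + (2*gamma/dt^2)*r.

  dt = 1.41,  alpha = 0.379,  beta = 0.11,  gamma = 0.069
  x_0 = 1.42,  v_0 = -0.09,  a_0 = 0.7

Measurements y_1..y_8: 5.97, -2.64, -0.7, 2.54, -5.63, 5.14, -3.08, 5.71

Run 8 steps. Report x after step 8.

x_post = -1.6091

step 1: x_pred=1.9889  r=3.9811  x^+=3.4978  v^+=1.2076  a^+=0.9763
step 2: x_pred=6.1710  r=-8.8110  x^+=2.8316  v^+=1.8968  a^+=0.3647
step 3: x_pred=5.8687  r=-6.5687  x^+=3.3792  v^+=1.8987  a^+=-0.0912
step 4: x_pred=5.9656  r=-3.4256  x^+=4.6673  v^+=1.5028  a^+=-0.3290
step 5: x_pred=6.4592  r=-12.0892  x^+=1.8774  v^+=0.0958  a^+=-1.1681
step 6: x_pred=0.8513  r=4.2887  x^+=2.4767  v^+=-1.2167  a^+=-0.8705
step 7: x_pred=-0.1041  r=-2.9759  x^+=-1.2320  v^+=-2.6762  a^+=-1.0770
step 8: x_pred=-6.0761  r=11.7861  x^+=-1.6091  v^+=-3.2753  a^+=-0.2589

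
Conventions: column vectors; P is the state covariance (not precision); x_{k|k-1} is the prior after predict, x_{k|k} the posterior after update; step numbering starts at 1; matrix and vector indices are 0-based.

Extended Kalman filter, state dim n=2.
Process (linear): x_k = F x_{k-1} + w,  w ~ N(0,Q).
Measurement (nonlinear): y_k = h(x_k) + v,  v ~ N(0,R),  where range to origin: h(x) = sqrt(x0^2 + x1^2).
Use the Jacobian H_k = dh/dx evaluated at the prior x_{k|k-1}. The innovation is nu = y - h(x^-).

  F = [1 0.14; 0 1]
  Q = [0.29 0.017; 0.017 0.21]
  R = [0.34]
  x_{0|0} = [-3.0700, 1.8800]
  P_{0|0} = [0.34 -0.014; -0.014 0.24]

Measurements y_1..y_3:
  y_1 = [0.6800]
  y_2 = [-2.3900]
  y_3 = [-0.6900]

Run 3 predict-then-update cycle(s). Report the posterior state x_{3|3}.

x_post = [-0.3077, -0.1270]

step 1: x^-=[-2.8068, 1.8800]  P^-=[0.6308 0.0366; 0.0366 0.4500]  H_jac=[-0.8308 0.5565]  S=[0.8810]  K=[-0.5718; 0.2497]  nu=[-2.6982]  x^+=[-1.2640, 1.2061]  P^+=[0.3428 0.1624; 0.1624 0.3951]
step 2: x^-=[-1.0951, 1.2061]  P^-=[0.6860 0.2347; 0.2347 0.6051]  H_jac=[-0.6722 0.7404]  S=[0.7480]  K=[-0.3842; 0.3879]  nu=[-4.0191]  x^+=[0.4489, -0.3530]  P^+=[0.5756 0.3462; 0.3462 0.4925]
step 3: x^-=[0.3995, -0.3530]  P^-=[0.9722 0.4321; 0.4321 0.7025]  H_jac=[0.7493 -0.6622]  S=[0.7651]  K=[0.5782; -0.1848]  nu=[-1.2231]  x^+=[-0.3077, -0.1270]  P^+=[0.7164 0.5139; 0.5139 0.6764]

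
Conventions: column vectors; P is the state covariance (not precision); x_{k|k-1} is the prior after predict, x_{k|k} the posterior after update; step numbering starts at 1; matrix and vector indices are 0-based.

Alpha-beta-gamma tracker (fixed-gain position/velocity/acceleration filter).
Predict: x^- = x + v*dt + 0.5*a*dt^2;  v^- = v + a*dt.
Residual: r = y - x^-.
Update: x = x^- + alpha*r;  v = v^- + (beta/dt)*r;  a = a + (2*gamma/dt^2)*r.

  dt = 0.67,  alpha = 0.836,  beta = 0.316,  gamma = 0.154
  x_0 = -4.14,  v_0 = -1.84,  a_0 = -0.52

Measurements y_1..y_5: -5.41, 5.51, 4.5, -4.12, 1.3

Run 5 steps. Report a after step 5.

step 1: x_pred=-5.4895  r=0.0795  x^+=-5.4230  v^+=-2.1509  a^+=-0.4654
step 2: x_pred=-6.9686  r=12.4786  x^+=3.4635  v^+=3.4227  a^+=8.0964
step 3: x_pred=7.5739  r=-3.0739  x^+=5.0041  v^+=7.3975  a^+=5.9873
step 4: x_pred=11.3043  r=-15.4243  x^+=-1.5904  v^+=4.1342  a^+=-4.5956
step 5: x_pred=0.1480  r=1.1520  x^+=1.1111  v^+=1.5985  a^+=-3.8052

a_post = -3.8052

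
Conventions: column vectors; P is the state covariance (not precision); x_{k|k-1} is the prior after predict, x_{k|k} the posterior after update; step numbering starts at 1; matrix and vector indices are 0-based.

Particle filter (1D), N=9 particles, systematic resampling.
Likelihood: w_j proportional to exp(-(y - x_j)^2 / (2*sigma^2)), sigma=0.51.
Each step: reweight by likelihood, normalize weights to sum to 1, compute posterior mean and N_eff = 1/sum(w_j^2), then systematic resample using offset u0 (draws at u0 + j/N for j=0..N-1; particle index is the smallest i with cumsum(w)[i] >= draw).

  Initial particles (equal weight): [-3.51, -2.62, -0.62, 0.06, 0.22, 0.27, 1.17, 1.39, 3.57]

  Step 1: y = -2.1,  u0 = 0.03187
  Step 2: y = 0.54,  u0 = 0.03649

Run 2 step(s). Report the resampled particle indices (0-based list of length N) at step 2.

step 1: w=[0.0347, 0.9416, 0.0235, 0.0002, 0.0001, 0.0000, 0.0000, 0.0000, 0.0000]  mean=-2.6031  Neff=1.1257  idx=[0, 1, 1, 1, 1, 1, 1, 1, 1]
step 2: w=[0.0000, 0.1250, 0.1250, 0.1250, 0.1250, 0.1250, 0.1250, 0.1250, 0.1250]  mean=-2.6200  Neff=8.0000  idx=[1, 2, 3, 3, 4, 5, 6, 7, 8]

resampled_idx = [1, 2, 3, 3, 4, 5, 6, 7, 8]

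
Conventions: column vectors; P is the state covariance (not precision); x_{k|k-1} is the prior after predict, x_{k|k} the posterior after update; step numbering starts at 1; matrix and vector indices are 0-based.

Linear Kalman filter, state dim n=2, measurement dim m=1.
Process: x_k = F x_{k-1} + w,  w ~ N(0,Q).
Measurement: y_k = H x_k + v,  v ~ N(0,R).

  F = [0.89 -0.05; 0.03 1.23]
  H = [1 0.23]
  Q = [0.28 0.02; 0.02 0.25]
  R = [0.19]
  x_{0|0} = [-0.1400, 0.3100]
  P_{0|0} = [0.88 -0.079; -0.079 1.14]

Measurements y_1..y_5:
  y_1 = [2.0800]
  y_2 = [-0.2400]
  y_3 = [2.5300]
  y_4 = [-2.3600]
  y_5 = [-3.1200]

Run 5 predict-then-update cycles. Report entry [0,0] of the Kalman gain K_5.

step 1: x^-=[-0.1401, 0.3771]  P^-=[0.9869 -0.1130; -0.1130 1.9697]  S=[1.2292]  K=[0.7818; 0.2767]  nu=[2.1334]  x^+=[1.5278, 0.9673]  P^+=[0.2357 -0.3788; -0.3788 1.8756]
step 2: x^-=[1.3113, 1.2356]  P^-=[0.5051 -0.5032; -0.5032 3.0598]  S=[0.6255]  K=[0.6225; 0.3207]  nu=[-1.8355]  x^+=[0.1688, 0.6470]  P^+=[0.2627 -0.6280; -0.6280 2.9955]
step 3: x^-=[0.1178, 0.8009]  P^-=[0.5515 -0.8438; -0.8438 4.7358]  S=[0.6039]  K=[0.5919; 0.4065]  nu=[2.2280]  x^+=[1.4365, 1.7065]  P^+=[0.3399 -0.9891; -0.9891 4.6360]
step 4: x^-=[1.1932, 2.1420]  P^-=[0.6489 -1.3373; -1.3373 7.1912]  S=[0.6041]  K=[0.5649; 0.5242]  nu=[-4.0458]  x^+=[-1.0925, 0.0212]  P^+=[0.4561 -1.5162; -1.5162 7.0252]
step 5: x^-=[-0.9734, -0.0067]  P^-=[0.7938 -2.0574; -2.0574 10.7669]  S=[0.6069]  K=[0.5282; 0.6904]  nu=[-2.1451]  x^+=[-2.1063, -1.4876]  P^+=[0.6244 -2.2787; -2.2787 10.4776]

K[0,0] = 0.5282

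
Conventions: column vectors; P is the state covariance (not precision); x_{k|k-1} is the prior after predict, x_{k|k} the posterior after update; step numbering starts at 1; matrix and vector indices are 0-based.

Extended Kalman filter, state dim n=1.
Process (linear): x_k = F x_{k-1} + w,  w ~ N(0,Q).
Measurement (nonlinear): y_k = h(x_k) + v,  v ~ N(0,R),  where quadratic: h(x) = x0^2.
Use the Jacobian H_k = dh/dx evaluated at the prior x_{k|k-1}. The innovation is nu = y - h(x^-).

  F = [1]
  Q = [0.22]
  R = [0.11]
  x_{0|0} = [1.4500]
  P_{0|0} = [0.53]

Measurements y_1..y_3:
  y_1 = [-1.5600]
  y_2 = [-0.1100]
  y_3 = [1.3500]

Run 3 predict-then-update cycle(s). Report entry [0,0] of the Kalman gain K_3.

K[0,0] = 0.6641

step 1: x^-=[1.4500]  P^-=[0.7500]  H_jac=[2.9000]  S=[6.4175]  K=[0.3389]  nu=[-3.6625]  x^+=[0.2087]  P^+=[0.0129]
step 2: x^-=[0.2087]  P^-=[0.2329]  H_jac=[0.4174]  S=[0.1506]  K=[0.6455]  nu=[-0.1536]  x^+=[0.1096]  P^+=[0.1701]
step 3: x^-=[0.1096]  P^-=[0.3901]  H_jac=[0.2192]  S=[0.1287]  K=[0.6641]  nu=[1.3380]  x^+=[0.9982]  P^+=[0.3333]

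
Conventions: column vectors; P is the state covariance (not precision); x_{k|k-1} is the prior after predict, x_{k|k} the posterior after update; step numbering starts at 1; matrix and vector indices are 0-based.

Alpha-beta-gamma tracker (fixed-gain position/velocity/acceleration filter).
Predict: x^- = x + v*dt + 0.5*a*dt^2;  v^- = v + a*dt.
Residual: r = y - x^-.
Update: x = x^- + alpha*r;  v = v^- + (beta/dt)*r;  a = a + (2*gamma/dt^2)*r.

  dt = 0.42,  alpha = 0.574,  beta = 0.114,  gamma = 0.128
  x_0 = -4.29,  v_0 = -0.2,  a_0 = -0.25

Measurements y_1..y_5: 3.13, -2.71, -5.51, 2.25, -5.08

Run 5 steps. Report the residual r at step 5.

resid = -7.2641

step 1: x_pred=-4.3960  r=7.5260  x^+=-0.0761  v^+=1.7378  a^+=10.6722
step 2: x_pred=1.5951  r=-4.3051  x^+=-0.8760  v^+=5.0516  a^+=4.4245
step 3: x_pred=1.6359  r=-7.1459  x^+=-2.4659  v^+=4.9703  a^+=-5.9459
step 4: x_pred=-0.9028  r=3.1528  x^+=0.9069  v^+=3.3287  a^+=-1.3705
step 5: x_pred=2.1841  r=-7.2641  x^+=-1.9855  v^+=0.7814  a^+=-11.9125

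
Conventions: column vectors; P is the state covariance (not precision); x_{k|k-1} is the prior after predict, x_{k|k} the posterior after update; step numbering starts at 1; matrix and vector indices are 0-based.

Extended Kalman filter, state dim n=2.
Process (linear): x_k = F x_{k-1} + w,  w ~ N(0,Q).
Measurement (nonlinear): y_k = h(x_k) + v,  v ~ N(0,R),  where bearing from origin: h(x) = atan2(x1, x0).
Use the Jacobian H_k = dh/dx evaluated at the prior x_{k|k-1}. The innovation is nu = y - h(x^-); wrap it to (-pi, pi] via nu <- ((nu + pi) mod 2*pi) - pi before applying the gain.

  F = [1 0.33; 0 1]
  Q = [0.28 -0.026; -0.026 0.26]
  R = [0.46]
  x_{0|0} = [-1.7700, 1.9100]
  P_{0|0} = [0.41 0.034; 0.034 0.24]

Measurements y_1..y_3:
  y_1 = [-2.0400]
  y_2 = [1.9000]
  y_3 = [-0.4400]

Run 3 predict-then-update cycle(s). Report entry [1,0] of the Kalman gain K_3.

step 1: x^-=[-1.1397, 1.9100]  P^-=[0.7386 0.0872; 0.0872 0.5000]  H_jac=[-0.3861 -0.2304]  S=[0.6121]  K=[-0.4986; -0.2432]  nu=[2.1344]  x^+=[-2.2040, 1.3910]  P^+=[0.5864 0.0130; 0.0130 0.4638]
step 2: x^-=[-1.7450, 1.3910]  P^-=[0.9254 0.1400; 0.1400 0.7238]  H_jac=[-0.2793 -0.3504]  S=[0.6485]  K=[-0.4743; -0.4514]  nu=[-0.5686]  x^+=[-1.4753, 1.6477]  P^+=[0.7796 0.0012; 0.0012 0.5917]
step 3: x^-=[-0.9316, 1.6477]  P^-=[1.1248 0.1704; 0.1704 0.8517]  H_jac=[-0.4599 -0.2600]  S=[0.7962]  K=[-0.7053; -0.3766]  nu=[-2.5254]  x^+=[0.8496, 2.5986]  P^+=[0.7287 -0.0410; -0.0410 0.7387]

K[1,0] = -0.3766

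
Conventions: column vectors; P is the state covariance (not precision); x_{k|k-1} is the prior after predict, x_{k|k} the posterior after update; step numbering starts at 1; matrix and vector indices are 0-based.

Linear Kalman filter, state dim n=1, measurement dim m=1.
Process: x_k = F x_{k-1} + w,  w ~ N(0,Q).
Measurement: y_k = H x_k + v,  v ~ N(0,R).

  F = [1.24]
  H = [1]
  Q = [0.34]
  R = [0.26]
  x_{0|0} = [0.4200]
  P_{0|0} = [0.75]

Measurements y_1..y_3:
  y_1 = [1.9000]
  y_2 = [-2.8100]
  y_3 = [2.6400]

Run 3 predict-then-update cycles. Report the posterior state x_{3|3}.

x_post = [1.3417]

step 1: x^-=[0.5208]  P^-=[1.4932]  S=[1.7532]  K=[0.8517]  nu=[1.3792]  x^+=[1.6955]  P^+=[0.2214]
step 2: x^-=[2.1024]  P^-=[0.6805]  S=[0.9405]  K=[0.7235]  nu=[-4.9124]  x^+=[-1.4520]  P^+=[0.1881]
step 3: x^-=[-1.8004]  P^-=[0.6293]  S=[0.8893]  K=[0.7076]  nu=[4.4404]  x^+=[1.3417]  P^+=[0.1840]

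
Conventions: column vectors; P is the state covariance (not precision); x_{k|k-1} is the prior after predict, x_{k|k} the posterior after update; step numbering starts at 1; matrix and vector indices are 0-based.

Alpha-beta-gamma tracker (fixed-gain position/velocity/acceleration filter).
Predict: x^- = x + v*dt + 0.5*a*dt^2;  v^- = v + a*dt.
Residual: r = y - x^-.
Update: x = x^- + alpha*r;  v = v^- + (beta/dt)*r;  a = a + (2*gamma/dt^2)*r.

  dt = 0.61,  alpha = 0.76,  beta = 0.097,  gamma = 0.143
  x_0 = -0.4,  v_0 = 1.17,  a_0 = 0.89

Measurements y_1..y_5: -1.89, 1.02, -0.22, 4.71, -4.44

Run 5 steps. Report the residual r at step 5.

resid = -9.3249

step 1: x_pred=0.4793  r=-2.3693  x^+=-1.3214  v^+=1.3361  a^+=-0.9311
step 2: x_pred=-0.6795  r=1.6995  x^+=0.6121  v^+=1.0385  a^+=0.3752
step 3: x_pred=1.3154  r=-1.5354  x^+=0.1485  v^+=1.0232  a^+=-0.8049
step 4: x_pred=0.6229  r=4.0871  x^+=3.7291  v^+=1.1821  a^+=2.3365
step 5: x_pred=4.8849  r=-9.3249  x^+=-2.2020  v^+=1.1246  a^+=-4.8307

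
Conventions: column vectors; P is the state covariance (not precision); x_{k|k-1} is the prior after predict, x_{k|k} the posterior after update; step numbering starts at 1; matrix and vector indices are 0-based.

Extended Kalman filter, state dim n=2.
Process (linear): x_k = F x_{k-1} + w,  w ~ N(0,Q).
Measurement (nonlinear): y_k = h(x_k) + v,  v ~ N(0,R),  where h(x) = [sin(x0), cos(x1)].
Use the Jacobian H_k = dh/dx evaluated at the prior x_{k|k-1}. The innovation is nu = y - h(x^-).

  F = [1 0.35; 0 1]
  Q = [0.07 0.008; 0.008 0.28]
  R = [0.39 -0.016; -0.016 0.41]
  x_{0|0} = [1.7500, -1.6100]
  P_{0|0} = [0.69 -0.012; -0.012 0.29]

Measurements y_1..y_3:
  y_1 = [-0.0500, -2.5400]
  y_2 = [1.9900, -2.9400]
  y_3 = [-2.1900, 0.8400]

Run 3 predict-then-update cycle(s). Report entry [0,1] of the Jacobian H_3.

step 1: x^-=[1.1865, -1.6100]  P^-=[0.7871 0.0975; 0.0975 0.5700]  H_jac=[0.3749 0.0000; 0.0000 0.9992]  S=[0.5006 0.0205; 0.0205 0.9791]  K=[0.5859 0.0872; 0.0492 0.5807]  nu=[-0.9771, -2.5008]  x^+=[0.3959, -3.1102]  P^+=[0.6057 0.0264; 0.0264 0.2375]
step 2: x^-=[-0.6926, -3.1102]  P^-=[0.7233 0.1175; 0.1175 0.5175]  H_jac=[0.7696 0.0000; 0.0000 0.0314]  S=[0.8184 -0.0132; -0.0132 0.4105]  K=[0.6807 0.0308; 0.1112 0.0431]  nu=[2.6286, -1.9405]  x^+=[1.0368, -2.9015]  P^+=[0.3443 0.0555; 0.0555 0.5067]
step 3: x^-=[0.0212, -2.9015]  P^-=[0.5152 0.2408; 0.2408 0.7867]  H_jac=[0.9998 0.0000; 0.0000 0.2378]  S=[0.9050 0.0412; 0.0412 0.4545]  K=[0.5658 0.0746; 0.2483 0.3890]  nu=[-2.2112, 1.8113]  x^+=[-1.0946, -2.7459]  P^+=[0.2195 0.0906; 0.0906 0.6542]

H_jac[0,1] = 0.0000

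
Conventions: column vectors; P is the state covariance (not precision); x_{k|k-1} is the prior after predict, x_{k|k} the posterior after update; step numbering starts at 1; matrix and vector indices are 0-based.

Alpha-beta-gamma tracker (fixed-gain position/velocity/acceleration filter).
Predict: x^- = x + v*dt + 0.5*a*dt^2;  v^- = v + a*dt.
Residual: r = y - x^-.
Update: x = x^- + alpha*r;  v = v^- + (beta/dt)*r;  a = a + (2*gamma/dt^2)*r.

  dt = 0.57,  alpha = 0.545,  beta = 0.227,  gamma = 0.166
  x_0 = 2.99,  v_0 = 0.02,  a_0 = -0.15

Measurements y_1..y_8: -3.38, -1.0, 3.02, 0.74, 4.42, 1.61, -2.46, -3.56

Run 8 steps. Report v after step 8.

step 1: x_pred=2.9770  r=-6.3570  x^+=-0.4876  v^+=-2.5972  a^+=-6.6460
step 2: x_pred=-3.0476  r=2.0476  x^+=-1.9316  v^+=-5.5699  a^+=-4.5536
step 3: x_pred=-5.8462  r=8.8662  x^+=-1.0141  v^+=-4.6346  a^+=4.5063
step 4: x_pred=-2.9238  r=3.6638  x^+=-0.9270  v^+=-0.6069  a^+=8.2502
step 5: x_pred=0.0673  r=4.3527  x^+=2.4395  v^+=5.8292  a^+=12.6980
step 6: x_pred=7.8250  r=-6.2150  x^+=4.4378  v^+=10.5920  a^+=6.3472
step 7: x_pred=11.5063  r=-13.9663  x^+=3.8947  v^+=8.6478  a^+=-7.9243
step 8: x_pred=7.5366  r=-11.0966  x^+=1.4890  v^+=-0.2882  a^+=-19.2635

v_post = -0.2882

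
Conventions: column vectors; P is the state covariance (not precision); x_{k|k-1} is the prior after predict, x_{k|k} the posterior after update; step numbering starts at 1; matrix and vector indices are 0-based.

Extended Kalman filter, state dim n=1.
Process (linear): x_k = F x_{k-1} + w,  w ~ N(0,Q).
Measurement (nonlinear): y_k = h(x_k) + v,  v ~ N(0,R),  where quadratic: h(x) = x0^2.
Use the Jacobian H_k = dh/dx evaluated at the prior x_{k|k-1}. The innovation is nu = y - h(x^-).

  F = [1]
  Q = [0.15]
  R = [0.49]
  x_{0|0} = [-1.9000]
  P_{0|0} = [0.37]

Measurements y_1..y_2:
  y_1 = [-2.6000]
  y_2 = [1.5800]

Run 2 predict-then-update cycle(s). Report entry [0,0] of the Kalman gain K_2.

K[0,0] = -0.2266

step 1: x^-=[-1.9000]  P^-=[0.5200]  H_jac=[-3.8000]  S=[7.9988]  K=[-0.2470]  nu=[-6.2100]  x^+=[-0.3659]  P^+=[0.0319]
step 2: x^-=[-0.3659]  P^-=[0.1819]  H_jac=[-0.7318]  S=[0.5874]  K=[-0.2266]  nu=[1.4461]  x^+=[-0.6935]  P^+=[0.1517]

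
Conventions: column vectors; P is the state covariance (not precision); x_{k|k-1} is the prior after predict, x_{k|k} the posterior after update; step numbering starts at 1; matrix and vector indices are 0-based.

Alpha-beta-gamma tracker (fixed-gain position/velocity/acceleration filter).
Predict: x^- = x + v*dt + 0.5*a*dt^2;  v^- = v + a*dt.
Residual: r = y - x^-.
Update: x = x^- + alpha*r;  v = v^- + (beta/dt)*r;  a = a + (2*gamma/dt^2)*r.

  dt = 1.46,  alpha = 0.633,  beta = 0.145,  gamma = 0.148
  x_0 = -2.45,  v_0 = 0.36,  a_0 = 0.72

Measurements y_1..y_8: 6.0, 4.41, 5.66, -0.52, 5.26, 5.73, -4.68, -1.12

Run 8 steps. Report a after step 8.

a_post = -0.4190

step 1: x_pred=-1.1570  r=7.1570  x^+=3.3734  v^+=2.1220  a^+=1.7138
step 2: x_pred=8.2981  r=-3.8881  x^+=5.8369  v^+=4.2381  a^+=1.1739
step 3: x_pred=13.2757  r=-7.6157  x^+=8.4550  v^+=5.1957  a^+=0.1164
step 4: x_pred=16.1647  r=-16.6847  x^+=5.6033  v^+=3.7086  a^+=-2.2005
step 5: x_pred=8.6725  r=-3.4125  x^+=6.5124  v^+=0.1569  a^+=-2.6744
step 6: x_pred=3.8912  r=1.8388  x^+=5.0552  v^+=-3.5650  a^+=-2.4190
step 7: x_pred=-2.7279  r=-1.9521  x^+=-3.9636  v^+=-7.2906  a^+=-2.6901
step 8: x_pred=-17.4750  r=16.3550  x^+=-7.1223  v^+=-9.5938  a^+=-0.4190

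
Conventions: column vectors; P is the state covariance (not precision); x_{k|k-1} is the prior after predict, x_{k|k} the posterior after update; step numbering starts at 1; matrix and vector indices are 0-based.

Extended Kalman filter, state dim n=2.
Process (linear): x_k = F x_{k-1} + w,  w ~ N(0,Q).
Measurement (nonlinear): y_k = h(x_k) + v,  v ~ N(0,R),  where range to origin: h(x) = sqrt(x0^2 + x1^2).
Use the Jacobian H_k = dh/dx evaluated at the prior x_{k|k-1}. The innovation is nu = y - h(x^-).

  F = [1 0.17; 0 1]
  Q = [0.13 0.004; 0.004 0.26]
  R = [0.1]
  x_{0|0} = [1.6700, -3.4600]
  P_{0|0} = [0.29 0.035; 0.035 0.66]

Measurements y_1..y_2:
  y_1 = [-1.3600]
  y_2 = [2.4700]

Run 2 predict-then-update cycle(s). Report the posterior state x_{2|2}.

step 1: x^-=[1.0818, -3.4600]  P^-=[0.4510 0.1512; 0.1512 0.9200]  H_jac=[0.2984 -0.9544]  S=[0.8921]  K=[-0.0109; -0.9337]  nu=[-4.9852]  x^+=[1.1362, 1.1947]  P^+=[0.4509 0.1421; 0.1421 0.1423]
step 2: x^-=[1.3393, 1.1947]  P^-=[0.6333 0.1703; 0.1703 0.4023]  H_jac=[0.7462 0.6657]  S=[0.8001]  K=[0.7323; 0.4935]  nu=[0.6753]  x^+=[1.8338, 1.5279]  P^+=[0.2042 -0.1189; -0.1189 0.2074]

x_post = [1.8338, 1.5279]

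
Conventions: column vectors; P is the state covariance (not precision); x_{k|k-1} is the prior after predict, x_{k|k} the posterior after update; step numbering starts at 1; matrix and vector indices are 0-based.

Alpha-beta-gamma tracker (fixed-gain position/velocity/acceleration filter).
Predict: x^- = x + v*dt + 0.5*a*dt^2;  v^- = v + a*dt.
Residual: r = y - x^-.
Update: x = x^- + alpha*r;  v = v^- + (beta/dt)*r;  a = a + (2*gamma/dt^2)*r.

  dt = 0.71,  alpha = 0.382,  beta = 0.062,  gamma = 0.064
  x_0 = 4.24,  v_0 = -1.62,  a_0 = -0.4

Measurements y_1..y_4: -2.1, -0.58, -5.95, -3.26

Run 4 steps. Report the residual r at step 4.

step 1: x_pred=2.9890  r=-5.0890  x^+=1.0450  v^+=-2.3484  a^+=-1.6922
step 2: x_pred=-1.0489  r=0.4689  x^+=-0.8698  v^+=-3.5089  a^+=-1.5731
step 3: x_pred=-3.7576  r=-2.1924  x^+=-4.5951  v^+=-4.8173  a^+=-2.1298
step 4: x_pred=-8.5522  r=5.2922  x^+=-6.5306  v^+=-5.8673  a^+=-0.7860

resid = 5.2922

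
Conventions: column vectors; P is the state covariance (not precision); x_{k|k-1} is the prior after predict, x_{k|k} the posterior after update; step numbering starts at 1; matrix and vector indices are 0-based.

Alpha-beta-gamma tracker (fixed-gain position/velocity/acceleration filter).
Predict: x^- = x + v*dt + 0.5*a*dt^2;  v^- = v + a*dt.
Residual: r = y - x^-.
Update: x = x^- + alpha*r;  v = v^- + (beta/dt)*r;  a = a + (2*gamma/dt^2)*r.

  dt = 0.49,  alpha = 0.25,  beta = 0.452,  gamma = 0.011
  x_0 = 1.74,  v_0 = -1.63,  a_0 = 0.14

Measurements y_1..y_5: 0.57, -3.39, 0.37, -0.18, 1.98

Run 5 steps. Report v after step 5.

v_post = 4.9020

step 1: x_pred=0.9581  r=-0.3881  x^+=0.8611  v^+=-1.9194  a^+=0.1044
step 2: x_pred=-0.0669  r=-3.3231  x^+=-0.8977  v^+=-4.9336  a^+=-0.2001
step 3: x_pred=-3.3392  r=3.7092  x^+=-2.4119  v^+=-1.6101  a^+=0.1398
step 4: x_pred=-3.1841  r=3.0041  x^+=-2.4330  v^+=1.2295  a^+=0.4151
step 5: x_pred=-1.7808  r=3.7608  x^+=-0.8406  v^+=4.9020  a^+=0.7597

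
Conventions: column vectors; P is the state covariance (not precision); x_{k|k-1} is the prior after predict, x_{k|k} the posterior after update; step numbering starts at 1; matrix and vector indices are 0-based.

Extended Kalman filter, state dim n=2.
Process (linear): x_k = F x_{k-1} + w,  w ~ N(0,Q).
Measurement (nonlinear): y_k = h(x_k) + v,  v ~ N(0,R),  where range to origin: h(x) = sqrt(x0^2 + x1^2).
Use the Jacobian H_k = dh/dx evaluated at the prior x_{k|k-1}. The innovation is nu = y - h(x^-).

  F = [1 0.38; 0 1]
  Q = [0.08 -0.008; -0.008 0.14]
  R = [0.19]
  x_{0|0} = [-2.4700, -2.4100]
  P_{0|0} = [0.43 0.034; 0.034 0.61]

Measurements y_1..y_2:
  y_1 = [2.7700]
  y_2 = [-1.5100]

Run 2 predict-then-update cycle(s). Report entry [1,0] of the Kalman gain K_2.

K[1,0] = -0.4608

step 1: x^-=[-3.3858, -2.4100]  P^-=[0.6239 0.2578; 0.2578 0.7500]  H_jac=[-0.8147 -0.5799]  S=[1.0999]  K=[-0.5981; -0.5864]  nu=[-1.3859]  x^+=[-2.5569, -1.5973]  P^+=[0.2305 -0.1279; -0.1279 0.3718]
step 2: x^-=[-3.1639, -1.5973]  P^-=[0.2670 0.0054; 0.0054 0.5118]  H_jac=[-0.8927 -0.4507]  S=[0.5111]  K=[-0.4711; -0.4608]  nu=[-5.0543]  x^+=[-0.7827, 0.7314]  P^+=[0.1536 -0.1056; -0.1056 0.4033]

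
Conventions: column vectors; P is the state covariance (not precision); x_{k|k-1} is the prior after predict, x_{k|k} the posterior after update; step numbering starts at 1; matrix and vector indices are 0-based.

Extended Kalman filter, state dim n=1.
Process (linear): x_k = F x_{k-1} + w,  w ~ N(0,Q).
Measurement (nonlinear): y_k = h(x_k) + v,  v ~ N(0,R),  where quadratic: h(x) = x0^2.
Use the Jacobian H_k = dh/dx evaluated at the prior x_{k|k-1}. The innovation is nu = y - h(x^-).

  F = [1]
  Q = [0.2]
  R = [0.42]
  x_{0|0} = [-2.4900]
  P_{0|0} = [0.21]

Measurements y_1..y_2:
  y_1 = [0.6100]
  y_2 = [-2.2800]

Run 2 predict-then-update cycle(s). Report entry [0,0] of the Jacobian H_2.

H_jac[0,0] = -2.8240

step 1: x^-=[-2.4900]  P^-=[0.4100]  H_jac=[-4.9800]  S=[10.5882]  K=[-0.1928]  nu=[-5.5901]  x^+=[-1.4120]  P^+=[0.0163]
step 2: x^-=[-1.4120]  P^-=[0.2163]  H_jac=[-2.8240]  S=[2.1447]  K=[-0.2848]  nu=[-4.2738]  x^+=[-0.1950]  P^+=[0.0424]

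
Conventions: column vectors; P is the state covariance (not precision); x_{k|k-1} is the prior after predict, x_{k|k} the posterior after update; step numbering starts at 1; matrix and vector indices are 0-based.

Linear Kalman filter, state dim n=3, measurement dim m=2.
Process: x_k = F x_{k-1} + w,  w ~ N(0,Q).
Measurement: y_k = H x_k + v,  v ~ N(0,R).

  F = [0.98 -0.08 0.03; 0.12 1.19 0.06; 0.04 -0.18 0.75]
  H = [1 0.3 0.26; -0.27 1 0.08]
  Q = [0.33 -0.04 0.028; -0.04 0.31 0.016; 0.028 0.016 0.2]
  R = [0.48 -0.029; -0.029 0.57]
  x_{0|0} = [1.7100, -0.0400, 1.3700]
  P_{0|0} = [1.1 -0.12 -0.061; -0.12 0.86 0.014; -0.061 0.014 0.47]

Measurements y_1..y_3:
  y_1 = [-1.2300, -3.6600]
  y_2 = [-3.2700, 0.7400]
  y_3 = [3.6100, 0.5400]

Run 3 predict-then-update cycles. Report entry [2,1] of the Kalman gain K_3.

K[2,1] = -0.0548

step 1: x^-=[1.7201, 0.2398, 1.1031]  P^-=[1.4075 -0.1338 0.0698; -0.1338 1.5122 -0.1382; 0.0698 -0.1382 0.4883]  S=[1.9911 -0.1068; -0.1068 2.2351]  K=[0.6854 -0.1947; 0.1799 0.6964; 0.0754 -0.0492]  nu=[-3.3088, -3.5236]  x^+=[0.1381, -2.8094, 1.0270]  P^+=[0.3589 -0.0292 -0.0596; -0.0292 0.3906 -0.0840; -0.0596 -0.0840 0.4708]
step 2: x^-=[0.3909, -3.2650, 1.2815]  P^-=[0.6791 -0.0742 0.0251; -0.0742 0.8488 -0.1251; 0.0251 -0.1251 0.4976]  S=[1.2182 -0.0508; -0.0508 1.4904]  K=[0.5382 -0.1531; 0.1457 0.5812; 0.0936 -0.0586]  nu=[-3.0145, 4.0080]  x^+=[-1.8451, -1.3748, 0.7646]  P^+=[0.2830 -0.0223 -0.0519; -0.0223 0.3281 -0.0886; -0.0519 -0.0886 0.4812]
step 3: x^-=[-1.6753, -1.8116, 0.7471]  P^-=[0.6052 -0.0689 0.0262; -0.0689 0.7607 -0.1148; 0.0262 -0.1148 0.5029]  S=[1.1420 -0.0494; -0.0494 1.3957]  K=[0.5114 -0.1468; 0.1374 0.5566; 0.1049 -0.0548]  nu=[5.6345, 1.8395]  x^+=[0.9363, -0.0133, 1.2377]  P^+=[0.2689 -0.0220 -0.0484; -0.0220 0.3142 -0.0862; -0.0484 -0.0862 0.4856]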